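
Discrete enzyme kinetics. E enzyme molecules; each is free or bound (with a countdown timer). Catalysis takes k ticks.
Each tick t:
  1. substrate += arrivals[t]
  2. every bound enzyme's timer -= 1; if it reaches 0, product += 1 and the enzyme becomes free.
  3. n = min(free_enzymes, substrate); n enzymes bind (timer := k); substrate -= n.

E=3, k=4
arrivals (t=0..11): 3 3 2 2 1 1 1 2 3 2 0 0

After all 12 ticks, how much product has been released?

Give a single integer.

t=0: arr=3 -> substrate=0 bound=3 product=0
t=1: arr=3 -> substrate=3 bound=3 product=0
t=2: arr=2 -> substrate=5 bound=3 product=0
t=3: arr=2 -> substrate=7 bound=3 product=0
t=4: arr=1 -> substrate=5 bound=3 product=3
t=5: arr=1 -> substrate=6 bound=3 product=3
t=6: arr=1 -> substrate=7 bound=3 product=3
t=7: arr=2 -> substrate=9 bound=3 product=3
t=8: arr=3 -> substrate=9 bound=3 product=6
t=9: arr=2 -> substrate=11 bound=3 product=6
t=10: arr=0 -> substrate=11 bound=3 product=6
t=11: arr=0 -> substrate=11 bound=3 product=6

Answer: 6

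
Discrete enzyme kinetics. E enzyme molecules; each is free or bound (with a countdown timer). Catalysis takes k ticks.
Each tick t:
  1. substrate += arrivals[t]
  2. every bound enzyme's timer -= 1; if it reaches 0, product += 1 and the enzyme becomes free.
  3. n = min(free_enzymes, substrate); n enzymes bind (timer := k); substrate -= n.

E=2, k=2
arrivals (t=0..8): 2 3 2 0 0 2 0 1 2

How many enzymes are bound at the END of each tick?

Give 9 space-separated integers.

t=0: arr=2 -> substrate=0 bound=2 product=0
t=1: arr=3 -> substrate=3 bound=2 product=0
t=2: arr=2 -> substrate=3 bound=2 product=2
t=3: arr=0 -> substrate=3 bound=2 product=2
t=4: arr=0 -> substrate=1 bound=2 product=4
t=5: arr=2 -> substrate=3 bound=2 product=4
t=6: arr=0 -> substrate=1 bound=2 product=6
t=7: arr=1 -> substrate=2 bound=2 product=6
t=8: arr=2 -> substrate=2 bound=2 product=8

Answer: 2 2 2 2 2 2 2 2 2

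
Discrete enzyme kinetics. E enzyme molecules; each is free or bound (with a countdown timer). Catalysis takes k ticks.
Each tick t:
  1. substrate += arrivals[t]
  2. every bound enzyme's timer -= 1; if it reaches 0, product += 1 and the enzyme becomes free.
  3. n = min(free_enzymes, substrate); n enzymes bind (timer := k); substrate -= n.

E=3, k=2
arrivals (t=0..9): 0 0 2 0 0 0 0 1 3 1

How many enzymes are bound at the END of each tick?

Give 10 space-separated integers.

t=0: arr=0 -> substrate=0 bound=0 product=0
t=1: arr=0 -> substrate=0 bound=0 product=0
t=2: arr=2 -> substrate=0 bound=2 product=0
t=3: arr=0 -> substrate=0 bound=2 product=0
t=4: arr=0 -> substrate=0 bound=0 product=2
t=5: arr=0 -> substrate=0 bound=0 product=2
t=6: arr=0 -> substrate=0 bound=0 product=2
t=7: arr=1 -> substrate=0 bound=1 product=2
t=8: arr=3 -> substrate=1 bound=3 product=2
t=9: arr=1 -> substrate=1 bound=3 product=3

Answer: 0 0 2 2 0 0 0 1 3 3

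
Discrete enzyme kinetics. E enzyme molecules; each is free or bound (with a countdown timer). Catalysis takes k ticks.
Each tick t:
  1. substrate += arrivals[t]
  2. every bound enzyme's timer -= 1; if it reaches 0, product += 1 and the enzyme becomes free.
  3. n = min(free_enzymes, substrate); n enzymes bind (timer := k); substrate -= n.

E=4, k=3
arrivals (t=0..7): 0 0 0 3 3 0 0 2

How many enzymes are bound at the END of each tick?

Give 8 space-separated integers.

t=0: arr=0 -> substrate=0 bound=0 product=0
t=1: arr=0 -> substrate=0 bound=0 product=0
t=2: arr=0 -> substrate=0 bound=0 product=0
t=3: arr=3 -> substrate=0 bound=3 product=0
t=4: arr=3 -> substrate=2 bound=4 product=0
t=5: arr=0 -> substrate=2 bound=4 product=0
t=6: arr=0 -> substrate=0 bound=3 product=3
t=7: arr=2 -> substrate=0 bound=4 product=4

Answer: 0 0 0 3 4 4 3 4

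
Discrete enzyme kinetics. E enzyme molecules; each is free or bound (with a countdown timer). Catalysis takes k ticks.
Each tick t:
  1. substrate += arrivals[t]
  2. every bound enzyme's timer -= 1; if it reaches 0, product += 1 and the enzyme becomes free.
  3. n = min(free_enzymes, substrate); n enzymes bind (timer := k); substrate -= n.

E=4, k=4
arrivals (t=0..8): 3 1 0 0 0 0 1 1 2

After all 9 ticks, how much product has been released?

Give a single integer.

Answer: 4

Derivation:
t=0: arr=3 -> substrate=0 bound=3 product=0
t=1: arr=1 -> substrate=0 bound=4 product=0
t=2: arr=0 -> substrate=0 bound=4 product=0
t=3: arr=0 -> substrate=0 bound=4 product=0
t=4: arr=0 -> substrate=0 bound=1 product=3
t=5: arr=0 -> substrate=0 bound=0 product=4
t=6: arr=1 -> substrate=0 bound=1 product=4
t=7: arr=1 -> substrate=0 bound=2 product=4
t=8: arr=2 -> substrate=0 bound=4 product=4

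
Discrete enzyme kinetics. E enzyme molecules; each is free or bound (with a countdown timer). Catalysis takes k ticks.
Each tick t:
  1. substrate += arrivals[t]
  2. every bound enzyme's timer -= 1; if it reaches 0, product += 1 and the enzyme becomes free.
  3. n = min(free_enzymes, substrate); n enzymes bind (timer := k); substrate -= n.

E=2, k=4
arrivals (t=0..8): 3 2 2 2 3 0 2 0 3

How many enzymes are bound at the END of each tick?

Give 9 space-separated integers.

t=0: arr=3 -> substrate=1 bound=2 product=0
t=1: arr=2 -> substrate=3 bound=2 product=0
t=2: arr=2 -> substrate=5 bound=2 product=0
t=3: arr=2 -> substrate=7 bound=2 product=0
t=4: arr=3 -> substrate=8 bound=2 product=2
t=5: arr=0 -> substrate=8 bound=2 product=2
t=6: arr=2 -> substrate=10 bound=2 product=2
t=7: arr=0 -> substrate=10 bound=2 product=2
t=8: arr=3 -> substrate=11 bound=2 product=4

Answer: 2 2 2 2 2 2 2 2 2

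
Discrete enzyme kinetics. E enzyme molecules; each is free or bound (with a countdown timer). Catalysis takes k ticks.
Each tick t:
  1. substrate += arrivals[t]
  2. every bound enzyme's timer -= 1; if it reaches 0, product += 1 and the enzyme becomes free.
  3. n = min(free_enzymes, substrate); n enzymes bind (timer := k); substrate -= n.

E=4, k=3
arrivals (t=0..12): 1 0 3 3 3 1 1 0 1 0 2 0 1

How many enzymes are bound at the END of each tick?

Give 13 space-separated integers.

t=0: arr=1 -> substrate=0 bound=1 product=0
t=1: arr=0 -> substrate=0 bound=1 product=0
t=2: arr=3 -> substrate=0 bound=4 product=0
t=3: arr=3 -> substrate=2 bound=4 product=1
t=4: arr=3 -> substrate=5 bound=4 product=1
t=5: arr=1 -> substrate=3 bound=4 product=4
t=6: arr=1 -> substrate=3 bound=4 product=5
t=7: arr=0 -> substrate=3 bound=4 product=5
t=8: arr=1 -> substrate=1 bound=4 product=8
t=9: arr=0 -> substrate=0 bound=4 product=9
t=10: arr=2 -> substrate=2 bound=4 product=9
t=11: arr=0 -> substrate=0 bound=3 product=12
t=12: arr=1 -> substrate=0 bound=3 product=13

Answer: 1 1 4 4 4 4 4 4 4 4 4 3 3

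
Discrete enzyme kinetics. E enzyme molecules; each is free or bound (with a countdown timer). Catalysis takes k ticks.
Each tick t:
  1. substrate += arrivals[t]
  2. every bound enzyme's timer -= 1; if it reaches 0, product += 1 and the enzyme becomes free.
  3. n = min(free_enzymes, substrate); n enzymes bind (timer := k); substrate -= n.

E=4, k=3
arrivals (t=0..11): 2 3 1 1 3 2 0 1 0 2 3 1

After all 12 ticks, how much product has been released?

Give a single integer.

t=0: arr=2 -> substrate=0 bound=2 product=0
t=1: arr=3 -> substrate=1 bound=4 product=0
t=2: arr=1 -> substrate=2 bound=4 product=0
t=3: arr=1 -> substrate=1 bound=4 product=2
t=4: arr=3 -> substrate=2 bound=4 product=4
t=5: arr=2 -> substrate=4 bound=4 product=4
t=6: arr=0 -> substrate=2 bound=4 product=6
t=7: arr=1 -> substrate=1 bound=4 product=8
t=8: arr=0 -> substrate=1 bound=4 product=8
t=9: arr=2 -> substrate=1 bound=4 product=10
t=10: arr=3 -> substrate=2 bound=4 product=12
t=11: arr=1 -> substrate=3 bound=4 product=12

Answer: 12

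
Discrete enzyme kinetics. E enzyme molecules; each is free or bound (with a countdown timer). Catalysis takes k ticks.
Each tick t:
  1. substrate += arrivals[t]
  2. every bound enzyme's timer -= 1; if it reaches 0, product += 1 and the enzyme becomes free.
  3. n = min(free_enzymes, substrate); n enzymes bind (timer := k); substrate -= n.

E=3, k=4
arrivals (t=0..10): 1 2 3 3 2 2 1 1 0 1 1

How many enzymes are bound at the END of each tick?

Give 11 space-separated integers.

Answer: 1 3 3 3 3 3 3 3 3 3 3

Derivation:
t=0: arr=1 -> substrate=0 bound=1 product=0
t=1: arr=2 -> substrate=0 bound=3 product=0
t=2: arr=3 -> substrate=3 bound=3 product=0
t=3: arr=3 -> substrate=6 bound=3 product=0
t=4: arr=2 -> substrate=7 bound=3 product=1
t=5: arr=2 -> substrate=7 bound=3 product=3
t=6: arr=1 -> substrate=8 bound=3 product=3
t=7: arr=1 -> substrate=9 bound=3 product=3
t=8: arr=0 -> substrate=8 bound=3 product=4
t=9: arr=1 -> substrate=7 bound=3 product=6
t=10: arr=1 -> substrate=8 bound=3 product=6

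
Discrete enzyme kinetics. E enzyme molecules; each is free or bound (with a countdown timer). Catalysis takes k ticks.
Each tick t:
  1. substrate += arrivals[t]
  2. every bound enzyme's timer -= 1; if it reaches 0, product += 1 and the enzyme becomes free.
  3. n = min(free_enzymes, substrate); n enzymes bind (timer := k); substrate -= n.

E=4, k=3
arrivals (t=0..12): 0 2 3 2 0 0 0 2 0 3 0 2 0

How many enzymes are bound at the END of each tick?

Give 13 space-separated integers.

Answer: 0 2 4 4 4 3 3 3 2 4 3 4 3

Derivation:
t=0: arr=0 -> substrate=0 bound=0 product=0
t=1: arr=2 -> substrate=0 bound=2 product=0
t=2: arr=3 -> substrate=1 bound=4 product=0
t=3: arr=2 -> substrate=3 bound=4 product=0
t=4: arr=0 -> substrate=1 bound=4 product=2
t=5: arr=0 -> substrate=0 bound=3 product=4
t=6: arr=0 -> substrate=0 bound=3 product=4
t=7: arr=2 -> substrate=0 bound=3 product=6
t=8: arr=0 -> substrate=0 bound=2 product=7
t=9: arr=3 -> substrate=1 bound=4 product=7
t=10: arr=0 -> substrate=0 bound=3 product=9
t=11: arr=2 -> substrate=1 bound=4 product=9
t=12: arr=0 -> substrate=0 bound=3 product=11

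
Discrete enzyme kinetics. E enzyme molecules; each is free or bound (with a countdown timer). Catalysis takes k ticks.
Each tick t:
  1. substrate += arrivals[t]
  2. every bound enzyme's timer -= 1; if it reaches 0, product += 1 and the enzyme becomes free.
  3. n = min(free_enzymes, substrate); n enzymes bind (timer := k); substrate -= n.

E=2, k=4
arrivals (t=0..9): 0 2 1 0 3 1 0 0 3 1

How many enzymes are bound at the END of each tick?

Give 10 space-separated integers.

t=0: arr=0 -> substrate=0 bound=0 product=0
t=1: arr=2 -> substrate=0 bound=2 product=0
t=2: arr=1 -> substrate=1 bound=2 product=0
t=3: arr=0 -> substrate=1 bound=2 product=0
t=4: arr=3 -> substrate=4 bound=2 product=0
t=5: arr=1 -> substrate=3 bound=2 product=2
t=6: arr=0 -> substrate=3 bound=2 product=2
t=7: arr=0 -> substrate=3 bound=2 product=2
t=8: arr=3 -> substrate=6 bound=2 product=2
t=9: arr=1 -> substrate=5 bound=2 product=4

Answer: 0 2 2 2 2 2 2 2 2 2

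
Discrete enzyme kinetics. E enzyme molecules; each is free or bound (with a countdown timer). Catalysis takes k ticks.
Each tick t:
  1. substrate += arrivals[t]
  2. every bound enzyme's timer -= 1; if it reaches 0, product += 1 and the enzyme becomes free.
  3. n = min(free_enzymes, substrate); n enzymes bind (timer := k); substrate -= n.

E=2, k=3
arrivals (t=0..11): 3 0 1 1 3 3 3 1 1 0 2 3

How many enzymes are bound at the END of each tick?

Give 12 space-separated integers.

t=0: arr=3 -> substrate=1 bound=2 product=0
t=1: arr=0 -> substrate=1 bound=2 product=0
t=2: arr=1 -> substrate=2 bound=2 product=0
t=3: arr=1 -> substrate=1 bound=2 product=2
t=4: arr=3 -> substrate=4 bound=2 product=2
t=5: arr=3 -> substrate=7 bound=2 product=2
t=6: arr=3 -> substrate=8 bound=2 product=4
t=7: arr=1 -> substrate=9 bound=2 product=4
t=8: arr=1 -> substrate=10 bound=2 product=4
t=9: arr=0 -> substrate=8 bound=2 product=6
t=10: arr=2 -> substrate=10 bound=2 product=6
t=11: arr=3 -> substrate=13 bound=2 product=6

Answer: 2 2 2 2 2 2 2 2 2 2 2 2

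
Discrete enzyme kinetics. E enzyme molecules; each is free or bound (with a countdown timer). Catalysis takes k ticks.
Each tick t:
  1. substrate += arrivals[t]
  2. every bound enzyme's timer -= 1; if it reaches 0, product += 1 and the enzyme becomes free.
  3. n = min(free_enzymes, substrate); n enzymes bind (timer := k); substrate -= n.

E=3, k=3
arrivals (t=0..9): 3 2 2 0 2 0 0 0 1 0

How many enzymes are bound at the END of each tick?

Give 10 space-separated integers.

Answer: 3 3 3 3 3 3 3 3 3 1

Derivation:
t=0: arr=3 -> substrate=0 bound=3 product=0
t=1: arr=2 -> substrate=2 bound=3 product=0
t=2: arr=2 -> substrate=4 bound=3 product=0
t=3: arr=0 -> substrate=1 bound=3 product=3
t=4: arr=2 -> substrate=3 bound=3 product=3
t=5: arr=0 -> substrate=3 bound=3 product=3
t=6: arr=0 -> substrate=0 bound=3 product=6
t=7: arr=0 -> substrate=0 bound=3 product=6
t=8: arr=1 -> substrate=1 bound=3 product=6
t=9: arr=0 -> substrate=0 bound=1 product=9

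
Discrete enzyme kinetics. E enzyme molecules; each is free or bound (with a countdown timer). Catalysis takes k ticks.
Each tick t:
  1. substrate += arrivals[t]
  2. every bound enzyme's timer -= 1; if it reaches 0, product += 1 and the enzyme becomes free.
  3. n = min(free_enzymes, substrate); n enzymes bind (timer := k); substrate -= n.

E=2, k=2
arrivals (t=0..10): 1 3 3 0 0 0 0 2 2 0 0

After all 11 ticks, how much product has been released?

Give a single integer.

Answer: 9

Derivation:
t=0: arr=1 -> substrate=0 bound=1 product=0
t=1: arr=3 -> substrate=2 bound=2 product=0
t=2: arr=3 -> substrate=4 bound=2 product=1
t=3: arr=0 -> substrate=3 bound=2 product=2
t=4: arr=0 -> substrate=2 bound=2 product=3
t=5: arr=0 -> substrate=1 bound=2 product=4
t=6: arr=0 -> substrate=0 bound=2 product=5
t=7: arr=2 -> substrate=1 bound=2 product=6
t=8: arr=2 -> substrate=2 bound=2 product=7
t=9: arr=0 -> substrate=1 bound=2 product=8
t=10: arr=0 -> substrate=0 bound=2 product=9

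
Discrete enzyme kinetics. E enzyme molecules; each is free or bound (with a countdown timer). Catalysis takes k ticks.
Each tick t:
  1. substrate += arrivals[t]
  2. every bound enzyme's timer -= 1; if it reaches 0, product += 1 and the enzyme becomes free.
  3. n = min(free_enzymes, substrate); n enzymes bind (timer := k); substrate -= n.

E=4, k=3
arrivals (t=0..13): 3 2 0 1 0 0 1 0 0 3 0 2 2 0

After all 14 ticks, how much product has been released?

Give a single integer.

t=0: arr=3 -> substrate=0 bound=3 product=0
t=1: arr=2 -> substrate=1 bound=4 product=0
t=2: arr=0 -> substrate=1 bound=4 product=0
t=3: arr=1 -> substrate=0 bound=3 product=3
t=4: arr=0 -> substrate=0 bound=2 product=4
t=5: arr=0 -> substrate=0 bound=2 product=4
t=6: arr=1 -> substrate=0 bound=1 product=6
t=7: arr=0 -> substrate=0 bound=1 product=6
t=8: arr=0 -> substrate=0 bound=1 product=6
t=9: arr=3 -> substrate=0 bound=3 product=7
t=10: arr=0 -> substrate=0 bound=3 product=7
t=11: arr=2 -> substrate=1 bound=4 product=7
t=12: arr=2 -> substrate=0 bound=4 product=10
t=13: arr=0 -> substrate=0 bound=4 product=10

Answer: 10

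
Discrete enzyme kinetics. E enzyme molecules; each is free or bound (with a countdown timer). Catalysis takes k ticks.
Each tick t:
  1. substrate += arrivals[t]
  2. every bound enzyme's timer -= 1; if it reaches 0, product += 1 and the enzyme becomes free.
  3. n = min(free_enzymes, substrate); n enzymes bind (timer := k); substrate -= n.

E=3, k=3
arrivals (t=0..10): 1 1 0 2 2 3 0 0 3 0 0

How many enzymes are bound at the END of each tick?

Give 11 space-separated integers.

t=0: arr=1 -> substrate=0 bound=1 product=0
t=1: arr=1 -> substrate=0 bound=2 product=0
t=2: arr=0 -> substrate=0 bound=2 product=0
t=3: arr=2 -> substrate=0 bound=3 product=1
t=4: arr=2 -> substrate=1 bound=3 product=2
t=5: arr=3 -> substrate=4 bound=3 product=2
t=6: arr=0 -> substrate=2 bound=3 product=4
t=7: arr=0 -> substrate=1 bound=3 product=5
t=8: arr=3 -> substrate=4 bound=3 product=5
t=9: arr=0 -> substrate=2 bound=3 product=7
t=10: arr=0 -> substrate=1 bound=3 product=8

Answer: 1 2 2 3 3 3 3 3 3 3 3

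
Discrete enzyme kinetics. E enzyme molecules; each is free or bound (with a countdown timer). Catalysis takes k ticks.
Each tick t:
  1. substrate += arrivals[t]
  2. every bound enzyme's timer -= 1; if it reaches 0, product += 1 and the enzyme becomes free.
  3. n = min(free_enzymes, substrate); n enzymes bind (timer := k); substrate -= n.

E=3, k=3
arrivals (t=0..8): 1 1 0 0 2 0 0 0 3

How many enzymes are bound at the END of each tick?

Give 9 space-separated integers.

t=0: arr=1 -> substrate=0 bound=1 product=0
t=1: arr=1 -> substrate=0 bound=2 product=0
t=2: arr=0 -> substrate=0 bound=2 product=0
t=3: arr=0 -> substrate=0 bound=1 product=1
t=4: arr=2 -> substrate=0 bound=2 product=2
t=5: arr=0 -> substrate=0 bound=2 product=2
t=6: arr=0 -> substrate=0 bound=2 product=2
t=7: arr=0 -> substrate=0 bound=0 product=4
t=8: arr=3 -> substrate=0 bound=3 product=4

Answer: 1 2 2 1 2 2 2 0 3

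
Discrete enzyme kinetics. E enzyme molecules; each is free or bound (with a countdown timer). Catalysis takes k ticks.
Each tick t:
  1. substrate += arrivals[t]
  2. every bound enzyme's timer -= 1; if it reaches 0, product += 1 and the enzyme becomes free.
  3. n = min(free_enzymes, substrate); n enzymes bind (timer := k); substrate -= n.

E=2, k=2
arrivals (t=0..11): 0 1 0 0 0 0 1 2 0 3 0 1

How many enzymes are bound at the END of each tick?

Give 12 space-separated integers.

t=0: arr=0 -> substrate=0 bound=0 product=0
t=1: arr=1 -> substrate=0 bound=1 product=0
t=2: arr=0 -> substrate=0 bound=1 product=0
t=3: arr=0 -> substrate=0 bound=0 product=1
t=4: arr=0 -> substrate=0 bound=0 product=1
t=5: arr=0 -> substrate=0 bound=0 product=1
t=6: arr=1 -> substrate=0 bound=1 product=1
t=7: arr=2 -> substrate=1 bound=2 product=1
t=8: arr=0 -> substrate=0 bound=2 product=2
t=9: arr=3 -> substrate=2 bound=2 product=3
t=10: arr=0 -> substrate=1 bound=2 product=4
t=11: arr=1 -> substrate=1 bound=2 product=5

Answer: 0 1 1 0 0 0 1 2 2 2 2 2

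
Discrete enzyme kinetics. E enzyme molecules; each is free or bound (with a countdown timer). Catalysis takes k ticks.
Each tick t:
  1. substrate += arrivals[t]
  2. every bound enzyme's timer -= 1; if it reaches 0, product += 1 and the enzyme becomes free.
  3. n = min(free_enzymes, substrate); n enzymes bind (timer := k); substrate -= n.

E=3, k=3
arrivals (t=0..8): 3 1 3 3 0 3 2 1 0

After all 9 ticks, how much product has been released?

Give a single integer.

t=0: arr=3 -> substrate=0 bound=3 product=0
t=1: arr=1 -> substrate=1 bound=3 product=0
t=2: arr=3 -> substrate=4 bound=3 product=0
t=3: arr=3 -> substrate=4 bound=3 product=3
t=4: arr=0 -> substrate=4 bound=3 product=3
t=5: arr=3 -> substrate=7 bound=3 product=3
t=6: arr=2 -> substrate=6 bound=3 product=6
t=7: arr=1 -> substrate=7 bound=3 product=6
t=8: arr=0 -> substrate=7 bound=3 product=6

Answer: 6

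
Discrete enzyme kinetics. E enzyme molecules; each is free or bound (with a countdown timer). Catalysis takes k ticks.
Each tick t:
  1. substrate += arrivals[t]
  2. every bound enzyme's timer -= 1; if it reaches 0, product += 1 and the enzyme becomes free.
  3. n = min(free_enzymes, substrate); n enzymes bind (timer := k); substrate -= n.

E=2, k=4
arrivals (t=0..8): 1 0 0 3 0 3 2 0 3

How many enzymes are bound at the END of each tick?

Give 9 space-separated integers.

Answer: 1 1 1 2 2 2 2 2 2

Derivation:
t=0: arr=1 -> substrate=0 bound=1 product=0
t=1: arr=0 -> substrate=0 bound=1 product=0
t=2: arr=0 -> substrate=0 bound=1 product=0
t=3: arr=3 -> substrate=2 bound=2 product=0
t=4: arr=0 -> substrate=1 bound=2 product=1
t=5: arr=3 -> substrate=4 bound=2 product=1
t=6: arr=2 -> substrate=6 bound=2 product=1
t=7: arr=0 -> substrate=5 bound=2 product=2
t=8: arr=3 -> substrate=7 bound=2 product=3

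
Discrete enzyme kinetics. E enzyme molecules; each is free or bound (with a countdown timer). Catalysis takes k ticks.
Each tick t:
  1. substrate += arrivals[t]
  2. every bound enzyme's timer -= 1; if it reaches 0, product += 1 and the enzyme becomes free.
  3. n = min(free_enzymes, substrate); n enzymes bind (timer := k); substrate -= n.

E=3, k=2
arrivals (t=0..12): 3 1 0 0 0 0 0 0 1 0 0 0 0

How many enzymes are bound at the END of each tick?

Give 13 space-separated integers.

t=0: arr=3 -> substrate=0 bound=3 product=0
t=1: arr=1 -> substrate=1 bound=3 product=0
t=2: arr=0 -> substrate=0 bound=1 product=3
t=3: arr=0 -> substrate=0 bound=1 product=3
t=4: arr=0 -> substrate=0 bound=0 product=4
t=5: arr=0 -> substrate=0 bound=0 product=4
t=6: arr=0 -> substrate=0 bound=0 product=4
t=7: arr=0 -> substrate=0 bound=0 product=4
t=8: arr=1 -> substrate=0 bound=1 product=4
t=9: arr=0 -> substrate=0 bound=1 product=4
t=10: arr=0 -> substrate=0 bound=0 product=5
t=11: arr=0 -> substrate=0 bound=0 product=5
t=12: arr=0 -> substrate=0 bound=0 product=5

Answer: 3 3 1 1 0 0 0 0 1 1 0 0 0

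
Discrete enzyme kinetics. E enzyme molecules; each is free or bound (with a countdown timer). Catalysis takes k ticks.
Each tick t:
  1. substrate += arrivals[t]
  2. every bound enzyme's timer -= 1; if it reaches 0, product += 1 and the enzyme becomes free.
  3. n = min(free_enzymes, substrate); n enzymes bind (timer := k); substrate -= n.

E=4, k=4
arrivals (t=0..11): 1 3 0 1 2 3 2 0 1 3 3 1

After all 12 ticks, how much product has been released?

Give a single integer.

Answer: 8

Derivation:
t=0: arr=1 -> substrate=0 bound=1 product=0
t=1: arr=3 -> substrate=0 bound=4 product=0
t=2: arr=0 -> substrate=0 bound=4 product=0
t=3: arr=1 -> substrate=1 bound=4 product=0
t=4: arr=2 -> substrate=2 bound=4 product=1
t=5: arr=3 -> substrate=2 bound=4 product=4
t=6: arr=2 -> substrate=4 bound=4 product=4
t=7: arr=0 -> substrate=4 bound=4 product=4
t=8: arr=1 -> substrate=4 bound=4 product=5
t=9: arr=3 -> substrate=4 bound=4 product=8
t=10: arr=3 -> substrate=7 bound=4 product=8
t=11: arr=1 -> substrate=8 bound=4 product=8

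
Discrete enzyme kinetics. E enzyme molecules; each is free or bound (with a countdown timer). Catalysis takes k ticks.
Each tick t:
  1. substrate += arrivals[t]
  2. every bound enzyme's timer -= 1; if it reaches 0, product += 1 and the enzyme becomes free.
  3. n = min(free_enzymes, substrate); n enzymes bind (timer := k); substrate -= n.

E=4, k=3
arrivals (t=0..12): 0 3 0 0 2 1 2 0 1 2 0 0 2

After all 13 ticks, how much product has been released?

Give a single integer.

t=0: arr=0 -> substrate=0 bound=0 product=0
t=1: arr=3 -> substrate=0 bound=3 product=0
t=2: arr=0 -> substrate=0 bound=3 product=0
t=3: arr=0 -> substrate=0 bound=3 product=0
t=4: arr=2 -> substrate=0 bound=2 product=3
t=5: arr=1 -> substrate=0 bound=3 product=3
t=6: arr=2 -> substrate=1 bound=4 product=3
t=7: arr=0 -> substrate=0 bound=3 product=5
t=8: arr=1 -> substrate=0 bound=3 product=6
t=9: arr=2 -> substrate=0 bound=4 product=7
t=10: arr=0 -> substrate=0 bound=3 product=8
t=11: arr=0 -> substrate=0 bound=2 product=9
t=12: arr=2 -> substrate=0 bound=2 product=11

Answer: 11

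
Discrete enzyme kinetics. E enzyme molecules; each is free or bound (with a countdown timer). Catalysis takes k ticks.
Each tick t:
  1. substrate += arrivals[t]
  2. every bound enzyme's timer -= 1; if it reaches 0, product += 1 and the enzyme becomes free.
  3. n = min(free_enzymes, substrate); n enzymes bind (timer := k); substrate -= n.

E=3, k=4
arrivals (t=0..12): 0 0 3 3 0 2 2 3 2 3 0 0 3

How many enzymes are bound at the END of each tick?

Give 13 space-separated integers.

Answer: 0 0 3 3 3 3 3 3 3 3 3 3 3

Derivation:
t=0: arr=0 -> substrate=0 bound=0 product=0
t=1: arr=0 -> substrate=0 bound=0 product=0
t=2: arr=3 -> substrate=0 bound=3 product=0
t=3: arr=3 -> substrate=3 bound=3 product=0
t=4: arr=0 -> substrate=3 bound=3 product=0
t=5: arr=2 -> substrate=5 bound=3 product=0
t=6: arr=2 -> substrate=4 bound=3 product=3
t=7: arr=3 -> substrate=7 bound=3 product=3
t=8: arr=2 -> substrate=9 bound=3 product=3
t=9: arr=3 -> substrate=12 bound=3 product=3
t=10: arr=0 -> substrate=9 bound=3 product=6
t=11: arr=0 -> substrate=9 bound=3 product=6
t=12: arr=3 -> substrate=12 bound=3 product=6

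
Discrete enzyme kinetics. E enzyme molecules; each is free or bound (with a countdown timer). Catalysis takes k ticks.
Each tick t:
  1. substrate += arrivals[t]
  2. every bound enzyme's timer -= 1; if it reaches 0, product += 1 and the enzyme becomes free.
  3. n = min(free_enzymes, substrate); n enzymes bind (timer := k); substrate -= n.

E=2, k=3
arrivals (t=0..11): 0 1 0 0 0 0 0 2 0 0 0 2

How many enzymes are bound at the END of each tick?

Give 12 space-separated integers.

Answer: 0 1 1 1 0 0 0 2 2 2 0 2

Derivation:
t=0: arr=0 -> substrate=0 bound=0 product=0
t=1: arr=1 -> substrate=0 bound=1 product=0
t=2: arr=0 -> substrate=0 bound=1 product=0
t=3: arr=0 -> substrate=0 bound=1 product=0
t=4: arr=0 -> substrate=0 bound=0 product=1
t=5: arr=0 -> substrate=0 bound=0 product=1
t=6: arr=0 -> substrate=0 bound=0 product=1
t=7: arr=2 -> substrate=0 bound=2 product=1
t=8: arr=0 -> substrate=0 bound=2 product=1
t=9: arr=0 -> substrate=0 bound=2 product=1
t=10: arr=0 -> substrate=0 bound=0 product=3
t=11: arr=2 -> substrate=0 bound=2 product=3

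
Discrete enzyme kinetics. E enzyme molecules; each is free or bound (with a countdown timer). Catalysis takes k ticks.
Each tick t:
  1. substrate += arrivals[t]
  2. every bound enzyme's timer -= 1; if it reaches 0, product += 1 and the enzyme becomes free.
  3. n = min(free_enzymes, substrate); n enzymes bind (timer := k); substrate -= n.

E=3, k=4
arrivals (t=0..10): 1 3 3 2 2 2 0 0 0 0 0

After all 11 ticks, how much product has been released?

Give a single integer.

Answer: 6

Derivation:
t=0: arr=1 -> substrate=0 bound=1 product=0
t=1: arr=3 -> substrate=1 bound=3 product=0
t=2: arr=3 -> substrate=4 bound=3 product=0
t=3: arr=2 -> substrate=6 bound=3 product=0
t=4: arr=2 -> substrate=7 bound=3 product=1
t=5: arr=2 -> substrate=7 bound=3 product=3
t=6: arr=0 -> substrate=7 bound=3 product=3
t=7: arr=0 -> substrate=7 bound=3 product=3
t=8: arr=0 -> substrate=6 bound=3 product=4
t=9: arr=0 -> substrate=4 bound=3 product=6
t=10: arr=0 -> substrate=4 bound=3 product=6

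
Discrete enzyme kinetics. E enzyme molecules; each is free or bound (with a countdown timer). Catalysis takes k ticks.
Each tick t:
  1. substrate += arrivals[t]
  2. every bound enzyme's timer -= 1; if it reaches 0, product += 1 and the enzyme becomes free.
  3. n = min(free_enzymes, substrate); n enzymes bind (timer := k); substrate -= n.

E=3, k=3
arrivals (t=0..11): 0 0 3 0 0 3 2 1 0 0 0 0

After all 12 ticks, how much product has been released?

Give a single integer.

t=0: arr=0 -> substrate=0 bound=0 product=0
t=1: arr=0 -> substrate=0 bound=0 product=0
t=2: arr=3 -> substrate=0 bound=3 product=0
t=3: arr=0 -> substrate=0 bound=3 product=0
t=4: arr=0 -> substrate=0 bound=3 product=0
t=5: arr=3 -> substrate=0 bound=3 product=3
t=6: arr=2 -> substrate=2 bound=3 product=3
t=7: arr=1 -> substrate=3 bound=3 product=3
t=8: arr=0 -> substrate=0 bound=3 product=6
t=9: arr=0 -> substrate=0 bound=3 product=6
t=10: arr=0 -> substrate=0 bound=3 product=6
t=11: arr=0 -> substrate=0 bound=0 product=9

Answer: 9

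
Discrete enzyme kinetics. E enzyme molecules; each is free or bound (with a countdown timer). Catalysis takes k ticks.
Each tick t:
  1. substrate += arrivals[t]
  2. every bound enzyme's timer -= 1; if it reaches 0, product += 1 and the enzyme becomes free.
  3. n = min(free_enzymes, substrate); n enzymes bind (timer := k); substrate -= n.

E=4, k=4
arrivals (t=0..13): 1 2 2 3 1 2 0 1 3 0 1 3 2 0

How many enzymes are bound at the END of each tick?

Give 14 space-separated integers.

t=0: arr=1 -> substrate=0 bound=1 product=0
t=1: arr=2 -> substrate=0 bound=3 product=0
t=2: arr=2 -> substrate=1 bound=4 product=0
t=3: arr=3 -> substrate=4 bound=4 product=0
t=4: arr=1 -> substrate=4 bound=4 product=1
t=5: arr=2 -> substrate=4 bound=4 product=3
t=6: arr=0 -> substrate=3 bound=4 product=4
t=7: arr=1 -> substrate=4 bound=4 product=4
t=8: arr=3 -> substrate=6 bound=4 product=5
t=9: arr=0 -> substrate=4 bound=4 product=7
t=10: arr=1 -> substrate=4 bound=4 product=8
t=11: arr=3 -> substrate=7 bound=4 product=8
t=12: arr=2 -> substrate=8 bound=4 product=9
t=13: arr=0 -> substrate=6 bound=4 product=11

Answer: 1 3 4 4 4 4 4 4 4 4 4 4 4 4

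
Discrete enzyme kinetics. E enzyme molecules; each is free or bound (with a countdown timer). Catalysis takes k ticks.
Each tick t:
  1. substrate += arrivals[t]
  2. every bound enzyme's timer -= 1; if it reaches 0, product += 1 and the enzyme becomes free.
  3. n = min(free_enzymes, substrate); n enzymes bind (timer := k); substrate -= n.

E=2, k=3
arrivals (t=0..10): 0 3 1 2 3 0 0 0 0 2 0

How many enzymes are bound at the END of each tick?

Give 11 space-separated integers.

t=0: arr=0 -> substrate=0 bound=0 product=0
t=1: arr=3 -> substrate=1 bound=2 product=0
t=2: arr=1 -> substrate=2 bound=2 product=0
t=3: arr=2 -> substrate=4 bound=2 product=0
t=4: arr=3 -> substrate=5 bound=2 product=2
t=5: arr=0 -> substrate=5 bound=2 product=2
t=6: arr=0 -> substrate=5 bound=2 product=2
t=7: arr=0 -> substrate=3 bound=2 product=4
t=8: arr=0 -> substrate=3 bound=2 product=4
t=9: arr=2 -> substrate=5 bound=2 product=4
t=10: arr=0 -> substrate=3 bound=2 product=6

Answer: 0 2 2 2 2 2 2 2 2 2 2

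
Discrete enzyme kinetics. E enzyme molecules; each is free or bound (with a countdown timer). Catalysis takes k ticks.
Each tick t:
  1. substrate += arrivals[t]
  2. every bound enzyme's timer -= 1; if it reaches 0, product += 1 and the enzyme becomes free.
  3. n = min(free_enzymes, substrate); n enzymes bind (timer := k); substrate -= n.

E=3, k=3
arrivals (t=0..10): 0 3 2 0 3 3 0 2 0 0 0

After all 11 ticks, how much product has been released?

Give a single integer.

Answer: 9

Derivation:
t=0: arr=0 -> substrate=0 bound=0 product=0
t=1: arr=3 -> substrate=0 bound=3 product=0
t=2: arr=2 -> substrate=2 bound=3 product=0
t=3: arr=0 -> substrate=2 bound=3 product=0
t=4: arr=3 -> substrate=2 bound=3 product=3
t=5: arr=3 -> substrate=5 bound=3 product=3
t=6: arr=0 -> substrate=5 bound=3 product=3
t=7: arr=2 -> substrate=4 bound=3 product=6
t=8: arr=0 -> substrate=4 bound=3 product=6
t=9: arr=0 -> substrate=4 bound=3 product=6
t=10: arr=0 -> substrate=1 bound=3 product=9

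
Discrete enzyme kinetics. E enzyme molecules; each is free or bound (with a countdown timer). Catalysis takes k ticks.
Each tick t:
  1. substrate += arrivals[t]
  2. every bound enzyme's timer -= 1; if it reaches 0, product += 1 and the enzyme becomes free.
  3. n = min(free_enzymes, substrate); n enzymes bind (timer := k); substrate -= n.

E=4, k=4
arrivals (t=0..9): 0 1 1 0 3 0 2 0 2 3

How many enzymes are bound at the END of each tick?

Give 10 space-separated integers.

Answer: 0 1 2 2 4 4 4 4 4 4

Derivation:
t=0: arr=0 -> substrate=0 bound=0 product=0
t=1: arr=1 -> substrate=0 bound=1 product=0
t=2: arr=1 -> substrate=0 bound=2 product=0
t=3: arr=0 -> substrate=0 bound=2 product=0
t=4: arr=3 -> substrate=1 bound=4 product=0
t=5: arr=0 -> substrate=0 bound=4 product=1
t=6: arr=2 -> substrate=1 bound=4 product=2
t=7: arr=0 -> substrate=1 bound=4 product=2
t=8: arr=2 -> substrate=1 bound=4 product=4
t=9: arr=3 -> substrate=3 bound=4 product=5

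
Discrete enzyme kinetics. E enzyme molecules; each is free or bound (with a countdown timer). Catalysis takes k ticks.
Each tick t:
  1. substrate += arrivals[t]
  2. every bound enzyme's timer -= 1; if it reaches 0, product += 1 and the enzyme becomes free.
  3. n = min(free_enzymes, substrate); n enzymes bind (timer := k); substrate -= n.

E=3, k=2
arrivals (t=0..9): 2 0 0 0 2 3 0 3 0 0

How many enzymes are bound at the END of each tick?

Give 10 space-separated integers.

Answer: 2 2 0 0 2 3 3 3 3 2

Derivation:
t=0: arr=2 -> substrate=0 bound=2 product=0
t=1: arr=0 -> substrate=0 bound=2 product=0
t=2: arr=0 -> substrate=0 bound=0 product=2
t=3: arr=0 -> substrate=0 bound=0 product=2
t=4: arr=2 -> substrate=0 bound=2 product=2
t=5: arr=3 -> substrate=2 bound=3 product=2
t=6: arr=0 -> substrate=0 bound=3 product=4
t=7: arr=3 -> substrate=2 bound=3 product=5
t=8: arr=0 -> substrate=0 bound=3 product=7
t=9: arr=0 -> substrate=0 bound=2 product=8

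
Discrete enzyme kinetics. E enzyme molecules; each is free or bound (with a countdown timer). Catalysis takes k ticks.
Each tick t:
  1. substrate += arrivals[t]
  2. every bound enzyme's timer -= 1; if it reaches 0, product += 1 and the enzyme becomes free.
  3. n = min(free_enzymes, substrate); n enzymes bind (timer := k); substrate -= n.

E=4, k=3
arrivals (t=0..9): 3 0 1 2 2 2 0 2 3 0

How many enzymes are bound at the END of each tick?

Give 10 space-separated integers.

t=0: arr=3 -> substrate=0 bound=3 product=0
t=1: arr=0 -> substrate=0 bound=3 product=0
t=2: arr=1 -> substrate=0 bound=4 product=0
t=3: arr=2 -> substrate=0 bound=3 product=3
t=4: arr=2 -> substrate=1 bound=4 product=3
t=5: arr=2 -> substrate=2 bound=4 product=4
t=6: arr=0 -> substrate=0 bound=4 product=6
t=7: arr=2 -> substrate=1 bound=4 product=7
t=8: arr=3 -> substrate=3 bound=4 product=8
t=9: arr=0 -> substrate=1 bound=4 product=10

Answer: 3 3 4 3 4 4 4 4 4 4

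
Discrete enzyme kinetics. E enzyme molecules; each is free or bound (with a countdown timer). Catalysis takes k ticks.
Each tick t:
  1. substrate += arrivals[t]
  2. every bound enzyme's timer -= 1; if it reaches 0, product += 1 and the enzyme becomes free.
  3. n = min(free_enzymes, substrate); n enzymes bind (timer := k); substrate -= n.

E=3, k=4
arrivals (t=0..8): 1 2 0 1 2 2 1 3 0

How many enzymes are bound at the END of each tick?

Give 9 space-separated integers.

Answer: 1 3 3 3 3 3 3 3 3

Derivation:
t=0: arr=1 -> substrate=0 bound=1 product=0
t=1: arr=2 -> substrate=0 bound=3 product=0
t=2: arr=0 -> substrate=0 bound=3 product=0
t=3: arr=1 -> substrate=1 bound=3 product=0
t=4: arr=2 -> substrate=2 bound=3 product=1
t=5: arr=2 -> substrate=2 bound=3 product=3
t=6: arr=1 -> substrate=3 bound=3 product=3
t=7: arr=3 -> substrate=6 bound=3 product=3
t=8: arr=0 -> substrate=5 bound=3 product=4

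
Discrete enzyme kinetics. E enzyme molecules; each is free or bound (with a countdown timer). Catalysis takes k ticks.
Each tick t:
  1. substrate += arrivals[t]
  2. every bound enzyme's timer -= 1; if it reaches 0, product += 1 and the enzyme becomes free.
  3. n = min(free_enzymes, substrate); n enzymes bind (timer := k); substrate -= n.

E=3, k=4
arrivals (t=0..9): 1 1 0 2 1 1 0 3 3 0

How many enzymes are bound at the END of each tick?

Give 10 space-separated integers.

t=0: arr=1 -> substrate=0 bound=1 product=0
t=1: arr=1 -> substrate=0 bound=2 product=0
t=2: arr=0 -> substrate=0 bound=2 product=0
t=3: arr=2 -> substrate=1 bound=3 product=0
t=4: arr=1 -> substrate=1 bound=3 product=1
t=5: arr=1 -> substrate=1 bound=3 product=2
t=6: arr=0 -> substrate=1 bound=3 product=2
t=7: arr=3 -> substrate=3 bound=3 product=3
t=8: arr=3 -> substrate=5 bound=3 product=4
t=9: arr=0 -> substrate=4 bound=3 product=5

Answer: 1 2 2 3 3 3 3 3 3 3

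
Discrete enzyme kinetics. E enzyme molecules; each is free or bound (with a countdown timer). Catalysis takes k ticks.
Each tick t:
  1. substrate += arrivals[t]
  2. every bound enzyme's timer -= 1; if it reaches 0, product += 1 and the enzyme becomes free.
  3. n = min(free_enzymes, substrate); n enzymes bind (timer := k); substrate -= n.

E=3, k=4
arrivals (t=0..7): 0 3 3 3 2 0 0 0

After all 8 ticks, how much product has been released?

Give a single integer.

t=0: arr=0 -> substrate=0 bound=0 product=0
t=1: arr=3 -> substrate=0 bound=3 product=0
t=2: arr=3 -> substrate=3 bound=3 product=0
t=3: arr=3 -> substrate=6 bound=3 product=0
t=4: arr=2 -> substrate=8 bound=3 product=0
t=5: arr=0 -> substrate=5 bound=3 product=3
t=6: arr=0 -> substrate=5 bound=3 product=3
t=7: arr=0 -> substrate=5 bound=3 product=3

Answer: 3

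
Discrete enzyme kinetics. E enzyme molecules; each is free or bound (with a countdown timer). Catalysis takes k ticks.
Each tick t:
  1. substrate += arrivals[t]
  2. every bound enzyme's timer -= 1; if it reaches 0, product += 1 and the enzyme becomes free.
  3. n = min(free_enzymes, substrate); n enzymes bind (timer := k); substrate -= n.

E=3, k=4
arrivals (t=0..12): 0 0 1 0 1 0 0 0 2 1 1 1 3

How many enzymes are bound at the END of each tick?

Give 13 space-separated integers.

Answer: 0 0 1 1 2 2 1 1 2 3 3 3 3

Derivation:
t=0: arr=0 -> substrate=0 bound=0 product=0
t=1: arr=0 -> substrate=0 bound=0 product=0
t=2: arr=1 -> substrate=0 bound=1 product=0
t=3: arr=0 -> substrate=0 bound=1 product=0
t=4: arr=1 -> substrate=0 bound=2 product=0
t=5: arr=0 -> substrate=0 bound=2 product=0
t=6: arr=0 -> substrate=0 bound=1 product=1
t=7: arr=0 -> substrate=0 bound=1 product=1
t=8: arr=2 -> substrate=0 bound=2 product=2
t=9: arr=1 -> substrate=0 bound=3 product=2
t=10: arr=1 -> substrate=1 bound=3 product=2
t=11: arr=1 -> substrate=2 bound=3 product=2
t=12: arr=3 -> substrate=3 bound=3 product=4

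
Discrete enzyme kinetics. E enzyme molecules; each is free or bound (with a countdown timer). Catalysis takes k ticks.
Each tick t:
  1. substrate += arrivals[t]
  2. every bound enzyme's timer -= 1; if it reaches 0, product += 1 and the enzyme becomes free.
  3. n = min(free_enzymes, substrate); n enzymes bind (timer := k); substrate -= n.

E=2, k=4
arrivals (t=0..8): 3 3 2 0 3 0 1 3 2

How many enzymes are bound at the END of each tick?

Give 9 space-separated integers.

Answer: 2 2 2 2 2 2 2 2 2

Derivation:
t=0: arr=3 -> substrate=1 bound=2 product=0
t=1: arr=3 -> substrate=4 bound=2 product=0
t=2: arr=2 -> substrate=6 bound=2 product=0
t=3: arr=0 -> substrate=6 bound=2 product=0
t=4: arr=3 -> substrate=7 bound=2 product=2
t=5: arr=0 -> substrate=7 bound=2 product=2
t=6: arr=1 -> substrate=8 bound=2 product=2
t=7: arr=3 -> substrate=11 bound=2 product=2
t=8: arr=2 -> substrate=11 bound=2 product=4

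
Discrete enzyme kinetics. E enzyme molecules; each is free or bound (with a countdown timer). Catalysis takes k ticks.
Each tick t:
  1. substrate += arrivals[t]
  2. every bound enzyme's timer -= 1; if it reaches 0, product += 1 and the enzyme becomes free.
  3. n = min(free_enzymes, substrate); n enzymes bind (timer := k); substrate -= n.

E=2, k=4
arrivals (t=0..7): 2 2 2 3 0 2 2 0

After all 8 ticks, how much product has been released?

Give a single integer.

t=0: arr=2 -> substrate=0 bound=2 product=0
t=1: arr=2 -> substrate=2 bound=2 product=0
t=2: arr=2 -> substrate=4 bound=2 product=0
t=3: arr=3 -> substrate=7 bound=2 product=0
t=4: arr=0 -> substrate=5 bound=2 product=2
t=5: arr=2 -> substrate=7 bound=2 product=2
t=6: arr=2 -> substrate=9 bound=2 product=2
t=7: arr=0 -> substrate=9 bound=2 product=2

Answer: 2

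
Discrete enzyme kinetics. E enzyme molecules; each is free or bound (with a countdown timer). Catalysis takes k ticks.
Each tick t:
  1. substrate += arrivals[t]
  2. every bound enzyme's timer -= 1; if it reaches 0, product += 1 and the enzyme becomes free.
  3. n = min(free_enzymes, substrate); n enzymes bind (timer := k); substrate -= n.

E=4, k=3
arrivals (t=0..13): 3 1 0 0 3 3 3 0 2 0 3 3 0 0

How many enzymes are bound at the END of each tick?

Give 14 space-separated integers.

t=0: arr=3 -> substrate=0 bound=3 product=0
t=1: arr=1 -> substrate=0 bound=4 product=0
t=2: arr=0 -> substrate=0 bound=4 product=0
t=3: arr=0 -> substrate=0 bound=1 product=3
t=4: arr=3 -> substrate=0 bound=3 product=4
t=5: arr=3 -> substrate=2 bound=4 product=4
t=6: arr=3 -> substrate=5 bound=4 product=4
t=7: arr=0 -> substrate=2 bound=4 product=7
t=8: arr=2 -> substrate=3 bound=4 product=8
t=9: arr=0 -> substrate=3 bound=4 product=8
t=10: arr=3 -> substrate=3 bound=4 product=11
t=11: arr=3 -> substrate=5 bound=4 product=12
t=12: arr=0 -> substrate=5 bound=4 product=12
t=13: arr=0 -> substrate=2 bound=4 product=15

Answer: 3 4 4 1 3 4 4 4 4 4 4 4 4 4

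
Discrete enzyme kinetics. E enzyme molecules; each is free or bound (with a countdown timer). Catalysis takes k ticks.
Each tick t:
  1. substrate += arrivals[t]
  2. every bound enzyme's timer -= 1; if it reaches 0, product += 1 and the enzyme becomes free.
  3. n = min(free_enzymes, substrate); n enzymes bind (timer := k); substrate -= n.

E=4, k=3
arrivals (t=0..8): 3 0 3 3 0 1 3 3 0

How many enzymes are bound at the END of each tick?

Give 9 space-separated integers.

Answer: 3 3 4 4 4 4 4 4 4

Derivation:
t=0: arr=3 -> substrate=0 bound=3 product=0
t=1: arr=0 -> substrate=0 bound=3 product=0
t=2: arr=3 -> substrate=2 bound=4 product=0
t=3: arr=3 -> substrate=2 bound=4 product=3
t=4: arr=0 -> substrate=2 bound=4 product=3
t=5: arr=1 -> substrate=2 bound=4 product=4
t=6: arr=3 -> substrate=2 bound=4 product=7
t=7: arr=3 -> substrate=5 bound=4 product=7
t=8: arr=0 -> substrate=4 bound=4 product=8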